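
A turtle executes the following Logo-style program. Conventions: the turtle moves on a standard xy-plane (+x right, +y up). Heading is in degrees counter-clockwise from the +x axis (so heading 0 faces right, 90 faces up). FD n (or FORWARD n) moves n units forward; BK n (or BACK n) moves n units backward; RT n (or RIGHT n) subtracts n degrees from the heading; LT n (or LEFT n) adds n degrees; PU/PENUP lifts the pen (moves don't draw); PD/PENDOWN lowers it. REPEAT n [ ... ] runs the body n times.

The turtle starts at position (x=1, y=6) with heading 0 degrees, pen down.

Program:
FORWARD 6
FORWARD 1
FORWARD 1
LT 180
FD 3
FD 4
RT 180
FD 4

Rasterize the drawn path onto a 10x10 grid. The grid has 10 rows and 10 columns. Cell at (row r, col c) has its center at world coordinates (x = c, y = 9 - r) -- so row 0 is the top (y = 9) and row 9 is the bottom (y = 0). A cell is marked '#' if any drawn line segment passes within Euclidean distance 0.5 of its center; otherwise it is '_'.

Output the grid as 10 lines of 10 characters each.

Segment 0: (1,6) -> (7,6)
Segment 1: (7,6) -> (8,6)
Segment 2: (8,6) -> (9,6)
Segment 3: (9,6) -> (6,6)
Segment 4: (6,6) -> (2,6)
Segment 5: (2,6) -> (6,6)

Answer: __________
__________
__________
_#########
__________
__________
__________
__________
__________
__________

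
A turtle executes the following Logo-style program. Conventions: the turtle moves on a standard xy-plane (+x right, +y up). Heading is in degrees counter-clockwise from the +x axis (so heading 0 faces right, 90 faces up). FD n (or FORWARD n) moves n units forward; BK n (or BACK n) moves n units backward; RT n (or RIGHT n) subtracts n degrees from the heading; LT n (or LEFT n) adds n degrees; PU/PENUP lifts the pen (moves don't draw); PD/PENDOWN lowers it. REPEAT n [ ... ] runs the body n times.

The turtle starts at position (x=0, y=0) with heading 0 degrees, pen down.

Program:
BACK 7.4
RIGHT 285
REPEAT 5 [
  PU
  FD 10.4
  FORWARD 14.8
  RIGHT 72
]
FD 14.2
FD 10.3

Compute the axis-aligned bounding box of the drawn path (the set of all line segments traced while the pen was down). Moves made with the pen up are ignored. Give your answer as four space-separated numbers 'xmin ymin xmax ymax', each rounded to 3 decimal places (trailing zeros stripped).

Executing turtle program step by step:
Start: pos=(0,0), heading=0, pen down
BK 7.4: (0,0) -> (-7.4,0) [heading=0, draw]
RT 285: heading 0 -> 75
REPEAT 5 [
  -- iteration 1/5 --
  PU: pen up
  FD 10.4: (-7.4,0) -> (-4.708,10.046) [heading=75, move]
  FD 14.8: (-4.708,10.046) -> (-0.878,24.341) [heading=75, move]
  RT 72: heading 75 -> 3
  -- iteration 2/5 --
  PU: pen up
  FD 10.4: (-0.878,24.341) -> (9.508,24.886) [heading=3, move]
  FD 14.8: (9.508,24.886) -> (24.288,25.66) [heading=3, move]
  RT 72: heading 3 -> 291
  -- iteration 3/5 --
  PU: pen up
  FD 10.4: (24.288,25.66) -> (28.015,15.951) [heading=291, move]
  FD 14.8: (28.015,15.951) -> (33.319,2.134) [heading=291, move]
  RT 72: heading 291 -> 219
  -- iteration 4/5 --
  PU: pen up
  FD 10.4: (33.319,2.134) -> (25.236,-4.411) [heading=219, move]
  FD 14.8: (25.236,-4.411) -> (13.734,-13.725) [heading=219, move]
  RT 72: heading 219 -> 147
  -- iteration 5/5 --
  PU: pen up
  FD 10.4: (13.734,-13.725) -> (5.012,-8.061) [heading=147, move]
  FD 14.8: (5.012,-8.061) -> (-7.4,0) [heading=147, move]
  RT 72: heading 147 -> 75
]
FD 14.2: (-7.4,0) -> (-3.725,13.716) [heading=75, move]
FD 10.3: (-3.725,13.716) -> (-1.059,23.665) [heading=75, move]
Final: pos=(-1.059,23.665), heading=75, 1 segment(s) drawn

Segment endpoints: x in {-7.4, 0}, y in {0}
xmin=-7.4, ymin=0, xmax=0, ymax=0

Answer: -7.4 0 0 0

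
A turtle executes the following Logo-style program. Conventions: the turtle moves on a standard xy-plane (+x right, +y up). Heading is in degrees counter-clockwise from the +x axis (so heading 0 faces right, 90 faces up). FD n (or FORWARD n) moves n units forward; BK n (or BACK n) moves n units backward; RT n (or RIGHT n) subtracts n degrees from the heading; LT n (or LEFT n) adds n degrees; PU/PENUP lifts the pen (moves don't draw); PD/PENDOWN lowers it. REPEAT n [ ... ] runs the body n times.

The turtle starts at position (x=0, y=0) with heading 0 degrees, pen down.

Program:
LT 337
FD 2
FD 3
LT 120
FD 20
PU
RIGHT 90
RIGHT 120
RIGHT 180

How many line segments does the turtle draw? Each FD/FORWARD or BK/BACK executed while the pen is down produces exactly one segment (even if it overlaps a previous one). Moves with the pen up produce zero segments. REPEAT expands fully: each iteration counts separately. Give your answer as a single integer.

Answer: 3

Derivation:
Executing turtle program step by step:
Start: pos=(0,0), heading=0, pen down
LT 337: heading 0 -> 337
FD 2: (0,0) -> (1.841,-0.781) [heading=337, draw]
FD 3: (1.841,-0.781) -> (4.603,-1.954) [heading=337, draw]
LT 120: heading 337 -> 97
FD 20: (4.603,-1.954) -> (2.165,17.897) [heading=97, draw]
PU: pen up
RT 90: heading 97 -> 7
RT 120: heading 7 -> 247
RT 180: heading 247 -> 67
Final: pos=(2.165,17.897), heading=67, 3 segment(s) drawn
Segments drawn: 3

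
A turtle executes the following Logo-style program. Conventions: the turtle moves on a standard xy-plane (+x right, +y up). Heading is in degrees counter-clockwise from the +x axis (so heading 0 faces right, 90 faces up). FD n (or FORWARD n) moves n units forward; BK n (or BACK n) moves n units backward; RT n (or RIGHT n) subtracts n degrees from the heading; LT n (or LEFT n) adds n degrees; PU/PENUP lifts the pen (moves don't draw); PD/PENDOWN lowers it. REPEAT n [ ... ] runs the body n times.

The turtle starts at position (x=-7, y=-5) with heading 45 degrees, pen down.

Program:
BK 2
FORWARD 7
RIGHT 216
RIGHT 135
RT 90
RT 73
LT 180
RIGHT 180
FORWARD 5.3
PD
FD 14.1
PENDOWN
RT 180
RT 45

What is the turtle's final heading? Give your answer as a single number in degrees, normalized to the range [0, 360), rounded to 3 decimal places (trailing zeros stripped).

Answer: 26

Derivation:
Executing turtle program step by step:
Start: pos=(-7,-5), heading=45, pen down
BK 2: (-7,-5) -> (-8.414,-6.414) [heading=45, draw]
FD 7: (-8.414,-6.414) -> (-3.464,-1.464) [heading=45, draw]
RT 216: heading 45 -> 189
RT 135: heading 189 -> 54
RT 90: heading 54 -> 324
RT 73: heading 324 -> 251
LT 180: heading 251 -> 71
RT 180: heading 71 -> 251
FD 5.3: (-3.464,-1.464) -> (-5.19,-6.476) [heading=251, draw]
PD: pen down
FD 14.1: (-5.19,-6.476) -> (-9.78,-19.808) [heading=251, draw]
PD: pen down
RT 180: heading 251 -> 71
RT 45: heading 71 -> 26
Final: pos=(-9.78,-19.808), heading=26, 4 segment(s) drawn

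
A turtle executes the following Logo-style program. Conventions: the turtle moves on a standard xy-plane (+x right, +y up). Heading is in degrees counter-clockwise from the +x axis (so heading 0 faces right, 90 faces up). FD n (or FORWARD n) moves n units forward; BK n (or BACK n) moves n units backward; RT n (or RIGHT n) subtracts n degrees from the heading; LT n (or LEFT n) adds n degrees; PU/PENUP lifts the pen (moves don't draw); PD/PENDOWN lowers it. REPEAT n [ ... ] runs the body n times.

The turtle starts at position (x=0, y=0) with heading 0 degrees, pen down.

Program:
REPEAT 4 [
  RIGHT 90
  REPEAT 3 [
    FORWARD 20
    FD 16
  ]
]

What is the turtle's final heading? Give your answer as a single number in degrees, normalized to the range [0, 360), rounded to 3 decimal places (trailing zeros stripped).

Executing turtle program step by step:
Start: pos=(0,0), heading=0, pen down
REPEAT 4 [
  -- iteration 1/4 --
  RT 90: heading 0 -> 270
  REPEAT 3 [
    -- iteration 1/3 --
    FD 20: (0,0) -> (0,-20) [heading=270, draw]
    FD 16: (0,-20) -> (0,-36) [heading=270, draw]
    -- iteration 2/3 --
    FD 20: (0,-36) -> (0,-56) [heading=270, draw]
    FD 16: (0,-56) -> (0,-72) [heading=270, draw]
    -- iteration 3/3 --
    FD 20: (0,-72) -> (0,-92) [heading=270, draw]
    FD 16: (0,-92) -> (0,-108) [heading=270, draw]
  ]
  -- iteration 2/4 --
  RT 90: heading 270 -> 180
  REPEAT 3 [
    -- iteration 1/3 --
    FD 20: (0,-108) -> (-20,-108) [heading=180, draw]
    FD 16: (-20,-108) -> (-36,-108) [heading=180, draw]
    -- iteration 2/3 --
    FD 20: (-36,-108) -> (-56,-108) [heading=180, draw]
    FD 16: (-56,-108) -> (-72,-108) [heading=180, draw]
    -- iteration 3/3 --
    FD 20: (-72,-108) -> (-92,-108) [heading=180, draw]
    FD 16: (-92,-108) -> (-108,-108) [heading=180, draw]
  ]
  -- iteration 3/4 --
  RT 90: heading 180 -> 90
  REPEAT 3 [
    -- iteration 1/3 --
    FD 20: (-108,-108) -> (-108,-88) [heading=90, draw]
    FD 16: (-108,-88) -> (-108,-72) [heading=90, draw]
    -- iteration 2/3 --
    FD 20: (-108,-72) -> (-108,-52) [heading=90, draw]
    FD 16: (-108,-52) -> (-108,-36) [heading=90, draw]
    -- iteration 3/3 --
    FD 20: (-108,-36) -> (-108,-16) [heading=90, draw]
    FD 16: (-108,-16) -> (-108,0) [heading=90, draw]
  ]
  -- iteration 4/4 --
  RT 90: heading 90 -> 0
  REPEAT 3 [
    -- iteration 1/3 --
    FD 20: (-108,0) -> (-88,0) [heading=0, draw]
    FD 16: (-88,0) -> (-72,0) [heading=0, draw]
    -- iteration 2/3 --
    FD 20: (-72,0) -> (-52,0) [heading=0, draw]
    FD 16: (-52,0) -> (-36,0) [heading=0, draw]
    -- iteration 3/3 --
    FD 20: (-36,0) -> (-16,0) [heading=0, draw]
    FD 16: (-16,0) -> (0,0) [heading=0, draw]
  ]
]
Final: pos=(0,0), heading=0, 24 segment(s) drawn

Answer: 0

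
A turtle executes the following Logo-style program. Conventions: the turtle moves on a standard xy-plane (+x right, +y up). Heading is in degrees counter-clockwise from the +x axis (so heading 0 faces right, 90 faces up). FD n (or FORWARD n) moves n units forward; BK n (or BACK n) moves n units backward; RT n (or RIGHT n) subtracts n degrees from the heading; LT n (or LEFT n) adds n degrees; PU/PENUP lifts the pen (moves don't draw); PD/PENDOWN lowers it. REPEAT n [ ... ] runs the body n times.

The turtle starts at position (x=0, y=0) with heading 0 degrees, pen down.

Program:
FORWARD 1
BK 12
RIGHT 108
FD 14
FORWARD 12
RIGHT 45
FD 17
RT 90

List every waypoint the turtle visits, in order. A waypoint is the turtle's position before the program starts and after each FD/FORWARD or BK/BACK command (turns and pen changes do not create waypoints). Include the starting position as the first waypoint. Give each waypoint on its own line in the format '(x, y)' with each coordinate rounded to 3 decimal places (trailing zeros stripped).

Answer: (0, 0)
(1, 0)
(-11, 0)
(-15.326, -13.315)
(-19.034, -24.727)
(-34.182, -32.445)

Derivation:
Executing turtle program step by step:
Start: pos=(0,0), heading=0, pen down
FD 1: (0,0) -> (1,0) [heading=0, draw]
BK 12: (1,0) -> (-11,0) [heading=0, draw]
RT 108: heading 0 -> 252
FD 14: (-11,0) -> (-15.326,-13.315) [heading=252, draw]
FD 12: (-15.326,-13.315) -> (-19.034,-24.727) [heading=252, draw]
RT 45: heading 252 -> 207
FD 17: (-19.034,-24.727) -> (-34.182,-32.445) [heading=207, draw]
RT 90: heading 207 -> 117
Final: pos=(-34.182,-32.445), heading=117, 5 segment(s) drawn
Waypoints (6 total):
(0, 0)
(1, 0)
(-11, 0)
(-15.326, -13.315)
(-19.034, -24.727)
(-34.182, -32.445)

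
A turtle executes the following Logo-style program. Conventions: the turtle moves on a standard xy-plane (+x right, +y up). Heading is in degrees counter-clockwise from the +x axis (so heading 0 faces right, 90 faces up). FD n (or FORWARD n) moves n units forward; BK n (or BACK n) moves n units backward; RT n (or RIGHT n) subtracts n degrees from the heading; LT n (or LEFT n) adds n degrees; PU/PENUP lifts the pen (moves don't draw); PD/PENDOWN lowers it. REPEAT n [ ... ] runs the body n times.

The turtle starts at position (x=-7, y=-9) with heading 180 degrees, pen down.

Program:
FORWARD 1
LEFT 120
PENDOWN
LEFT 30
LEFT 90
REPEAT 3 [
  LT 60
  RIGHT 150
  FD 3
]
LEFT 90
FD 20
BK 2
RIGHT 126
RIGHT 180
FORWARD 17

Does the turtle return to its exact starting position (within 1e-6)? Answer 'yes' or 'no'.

Answer: no

Derivation:
Executing turtle program step by step:
Start: pos=(-7,-9), heading=180, pen down
FD 1: (-7,-9) -> (-8,-9) [heading=180, draw]
LT 120: heading 180 -> 300
PD: pen down
LT 30: heading 300 -> 330
LT 90: heading 330 -> 60
REPEAT 3 [
  -- iteration 1/3 --
  LT 60: heading 60 -> 120
  RT 150: heading 120 -> 330
  FD 3: (-8,-9) -> (-5.402,-10.5) [heading=330, draw]
  -- iteration 2/3 --
  LT 60: heading 330 -> 30
  RT 150: heading 30 -> 240
  FD 3: (-5.402,-10.5) -> (-6.902,-13.098) [heading=240, draw]
  -- iteration 3/3 --
  LT 60: heading 240 -> 300
  RT 150: heading 300 -> 150
  FD 3: (-6.902,-13.098) -> (-9.5,-11.598) [heading=150, draw]
]
LT 90: heading 150 -> 240
FD 20: (-9.5,-11.598) -> (-19.5,-28.919) [heading=240, draw]
BK 2: (-19.5,-28.919) -> (-18.5,-27.187) [heading=240, draw]
RT 126: heading 240 -> 114
RT 180: heading 114 -> 294
FD 17: (-18.5,-27.187) -> (-11.585,-42.717) [heading=294, draw]
Final: pos=(-11.585,-42.717), heading=294, 7 segment(s) drawn

Start position: (-7, -9)
Final position: (-11.585, -42.717)
Distance = 34.027; >= 1e-6 -> NOT closed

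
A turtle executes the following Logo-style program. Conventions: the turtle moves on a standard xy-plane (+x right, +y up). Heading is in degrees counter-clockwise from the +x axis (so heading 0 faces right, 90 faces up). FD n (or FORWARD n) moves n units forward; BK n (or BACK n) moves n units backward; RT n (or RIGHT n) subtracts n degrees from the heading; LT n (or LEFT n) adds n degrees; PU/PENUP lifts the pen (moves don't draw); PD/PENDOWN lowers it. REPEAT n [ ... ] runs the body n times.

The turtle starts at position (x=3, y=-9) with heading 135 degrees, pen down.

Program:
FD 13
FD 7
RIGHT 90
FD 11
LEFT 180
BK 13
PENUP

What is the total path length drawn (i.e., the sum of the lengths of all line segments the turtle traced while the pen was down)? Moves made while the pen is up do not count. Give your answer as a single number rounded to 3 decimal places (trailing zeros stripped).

Executing turtle program step by step:
Start: pos=(3,-9), heading=135, pen down
FD 13: (3,-9) -> (-6.192,0.192) [heading=135, draw]
FD 7: (-6.192,0.192) -> (-11.142,5.142) [heading=135, draw]
RT 90: heading 135 -> 45
FD 11: (-11.142,5.142) -> (-3.364,12.92) [heading=45, draw]
LT 180: heading 45 -> 225
BK 13: (-3.364,12.92) -> (5.828,22.113) [heading=225, draw]
PU: pen up
Final: pos=(5.828,22.113), heading=225, 4 segment(s) drawn

Segment lengths:
  seg 1: (3,-9) -> (-6.192,0.192), length = 13
  seg 2: (-6.192,0.192) -> (-11.142,5.142), length = 7
  seg 3: (-11.142,5.142) -> (-3.364,12.92), length = 11
  seg 4: (-3.364,12.92) -> (5.828,22.113), length = 13
Total = 44

Answer: 44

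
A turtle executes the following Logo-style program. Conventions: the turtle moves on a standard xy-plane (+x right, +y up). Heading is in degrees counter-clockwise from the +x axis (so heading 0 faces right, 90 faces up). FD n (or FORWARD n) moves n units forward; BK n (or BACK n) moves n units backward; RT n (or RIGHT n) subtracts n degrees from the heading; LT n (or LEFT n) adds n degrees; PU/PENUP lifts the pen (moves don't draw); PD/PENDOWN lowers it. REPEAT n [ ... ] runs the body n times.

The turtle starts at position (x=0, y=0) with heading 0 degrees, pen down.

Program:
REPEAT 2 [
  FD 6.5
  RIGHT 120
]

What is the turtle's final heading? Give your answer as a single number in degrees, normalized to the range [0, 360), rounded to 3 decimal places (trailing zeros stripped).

Answer: 120

Derivation:
Executing turtle program step by step:
Start: pos=(0,0), heading=0, pen down
REPEAT 2 [
  -- iteration 1/2 --
  FD 6.5: (0,0) -> (6.5,0) [heading=0, draw]
  RT 120: heading 0 -> 240
  -- iteration 2/2 --
  FD 6.5: (6.5,0) -> (3.25,-5.629) [heading=240, draw]
  RT 120: heading 240 -> 120
]
Final: pos=(3.25,-5.629), heading=120, 2 segment(s) drawn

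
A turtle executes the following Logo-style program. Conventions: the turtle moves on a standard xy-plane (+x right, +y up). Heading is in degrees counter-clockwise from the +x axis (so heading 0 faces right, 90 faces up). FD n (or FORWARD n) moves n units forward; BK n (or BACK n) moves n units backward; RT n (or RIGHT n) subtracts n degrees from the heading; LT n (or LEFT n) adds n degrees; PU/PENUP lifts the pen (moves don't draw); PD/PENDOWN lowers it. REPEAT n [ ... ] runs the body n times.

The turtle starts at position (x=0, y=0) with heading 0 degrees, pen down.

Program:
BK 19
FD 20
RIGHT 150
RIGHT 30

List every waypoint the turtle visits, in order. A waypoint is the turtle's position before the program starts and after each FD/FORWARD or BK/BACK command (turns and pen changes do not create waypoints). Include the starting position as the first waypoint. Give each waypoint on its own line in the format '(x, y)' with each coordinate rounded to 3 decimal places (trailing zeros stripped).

Answer: (0, 0)
(-19, 0)
(1, 0)

Derivation:
Executing turtle program step by step:
Start: pos=(0,0), heading=0, pen down
BK 19: (0,0) -> (-19,0) [heading=0, draw]
FD 20: (-19,0) -> (1,0) [heading=0, draw]
RT 150: heading 0 -> 210
RT 30: heading 210 -> 180
Final: pos=(1,0), heading=180, 2 segment(s) drawn
Waypoints (3 total):
(0, 0)
(-19, 0)
(1, 0)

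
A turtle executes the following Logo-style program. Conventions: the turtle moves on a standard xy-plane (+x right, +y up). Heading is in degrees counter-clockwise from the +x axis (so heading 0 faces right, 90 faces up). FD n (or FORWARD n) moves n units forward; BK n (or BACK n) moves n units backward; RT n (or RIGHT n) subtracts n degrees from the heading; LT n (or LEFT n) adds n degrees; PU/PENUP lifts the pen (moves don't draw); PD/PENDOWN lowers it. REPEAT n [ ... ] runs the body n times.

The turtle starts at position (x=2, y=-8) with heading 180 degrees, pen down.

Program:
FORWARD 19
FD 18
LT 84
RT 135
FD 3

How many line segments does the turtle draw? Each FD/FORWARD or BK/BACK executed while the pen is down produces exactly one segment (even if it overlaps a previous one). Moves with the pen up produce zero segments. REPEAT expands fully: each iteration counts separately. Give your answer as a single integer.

Answer: 3

Derivation:
Executing turtle program step by step:
Start: pos=(2,-8), heading=180, pen down
FD 19: (2,-8) -> (-17,-8) [heading=180, draw]
FD 18: (-17,-8) -> (-35,-8) [heading=180, draw]
LT 84: heading 180 -> 264
RT 135: heading 264 -> 129
FD 3: (-35,-8) -> (-36.888,-5.669) [heading=129, draw]
Final: pos=(-36.888,-5.669), heading=129, 3 segment(s) drawn
Segments drawn: 3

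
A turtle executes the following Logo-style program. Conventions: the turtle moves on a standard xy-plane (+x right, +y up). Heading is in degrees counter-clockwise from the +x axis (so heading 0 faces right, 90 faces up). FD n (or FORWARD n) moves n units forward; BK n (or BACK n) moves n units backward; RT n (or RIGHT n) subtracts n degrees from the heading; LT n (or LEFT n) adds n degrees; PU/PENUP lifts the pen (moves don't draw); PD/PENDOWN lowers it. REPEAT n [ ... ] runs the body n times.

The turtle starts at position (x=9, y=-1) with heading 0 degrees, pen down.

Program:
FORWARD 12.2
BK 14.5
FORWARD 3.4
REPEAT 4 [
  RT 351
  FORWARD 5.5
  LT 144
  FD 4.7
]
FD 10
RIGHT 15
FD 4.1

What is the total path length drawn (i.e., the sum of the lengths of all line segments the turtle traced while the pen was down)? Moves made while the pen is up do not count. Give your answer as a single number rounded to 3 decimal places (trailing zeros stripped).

Answer: 85

Derivation:
Executing turtle program step by step:
Start: pos=(9,-1), heading=0, pen down
FD 12.2: (9,-1) -> (21.2,-1) [heading=0, draw]
BK 14.5: (21.2,-1) -> (6.7,-1) [heading=0, draw]
FD 3.4: (6.7,-1) -> (10.1,-1) [heading=0, draw]
REPEAT 4 [
  -- iteration 1/4 --
  RT 351: heading 0 -> 9
  FD 5.5: (10.1,-1) -> (15.532,-0.14) [heading=9, draw]
  LT 144: heading 9 -> 153
  FD 4.7: (15.532,-0.14) -> (11.345,1.994) [heading=153, draw]
  -- iteration 2/4 --
  RT 351: heading 153 -> 162
  FD 5.5: (11.345,1.994) -> (6.114,3.694) [heading=162, draw]
  LT 144: heading 162 -> 306
  FD 4.7: (6.114,3.694) -> (8.876,-0.109) [heading=306, draw]
  -- iteration 3/4 --
  RT 351: heading 306 -> 315
  FD 5.5: (8.876,-0.109) -> (12.765,-3.998) [heading=315, draw]
  LT 144: heading 315 -> 99
  FD 4.7: (12.765,-3.998) -> (12.03,0.644) [heading=99, draw]
  -- iteration 4/4 --
  RT 351: heading 99 -> 108
  FD 5.5: (12.03,0.644) -> (10.331,5.875) [heading=108, draw]
  LT 144: heading 108 -> 252
  FD 4.7: (10.331,5.875) -> (8.878,1.405) [heading=252, draw]
]
FD 10: (8.878,1.405) -> (5.788,-8.105) [heading=252, draw]
RT 15: heading 252 -> 237
FD 4.1: (5.788,-8.105) -> (3.555,-11.544) [heading=237, draw]
Final: pos=(3.555,-11.544), heading=237, 13 segment(s) drawn

Segment lengths:
  seg 1: (9,-1) -> (21.2,-1), length = 12.2
  seg 2: (21.2,-1) -> (6.7,-1), length = 14.5
  seg 3: (6.7,-1) -> (10.1,-1), length = 3.4
  seg 4: (10.1,-1) -> (15.532,-0.14), length = 5.5
  seg 5: (15.532,-0.14) -> (11.345,1.994), length = 4.7
  seg 6: (11.345,1.994) -> (6.114,3.694), length = 5.5
  seg 7: (6.114,3.694) -> (8.876,-0.109), length = 4.7
  seg 8: (8.876,-0.109) -> (12.765,-3.998), length = 5.5
  seg 9: (12.765,-3.998) -> (12.03,0.644), length = 4.7
  seg 10: (12.03,0.644) -> (10.331,5.875), length = 5.5
  seg 11: (10.331,5.875) -> (8.878,1.405), length = 4.7
  seg 12: (8.878,1.405) -> (5.788,-8.105), length = 10
  seg 13: (5.788,-8.105) -> (3.555,-11.544), length = 4.1
Total = 85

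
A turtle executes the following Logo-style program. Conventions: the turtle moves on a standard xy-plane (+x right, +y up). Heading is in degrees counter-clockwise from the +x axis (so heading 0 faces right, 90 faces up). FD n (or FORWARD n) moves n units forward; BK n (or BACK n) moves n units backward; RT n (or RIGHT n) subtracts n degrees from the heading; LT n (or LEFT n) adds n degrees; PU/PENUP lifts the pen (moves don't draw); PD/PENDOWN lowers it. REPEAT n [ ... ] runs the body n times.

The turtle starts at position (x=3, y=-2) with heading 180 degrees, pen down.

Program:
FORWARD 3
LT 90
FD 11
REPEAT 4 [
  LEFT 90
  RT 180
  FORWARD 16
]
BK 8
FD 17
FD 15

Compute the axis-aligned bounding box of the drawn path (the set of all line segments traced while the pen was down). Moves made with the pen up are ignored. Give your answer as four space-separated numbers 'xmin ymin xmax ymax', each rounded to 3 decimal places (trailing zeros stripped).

Executing turtle program step by step:
Start: pos=(3,-2), heading=180, pen down
FD 3: (3,-2) -> (0,-2) [heading=180, draw]
LT 90: heading 180 -> 270
FD 11: (0,-2) -> (0,-13) [heading=270, draw]
REPEAT 4 [
  -- iteration 1/4 --
  LT 90: heading 270 -> 0
  RT 180: heading 0 -> 180
  FD 16: (0,-13) -> (-16,-13) [heading=180, draw]
  -- iteration 2/4 --
  LT 90: heading 180 -> 270
  RT 180: heading 270 -> 90
  FD 16: (-16,-13) -> (-16,3) [heading=90, draw]
  -- iteration 3/4 --
  LT 90: heading 90 -> 180
  RT 180: heading 180 -> 0
  FD 16: (-16,3) -> (0,3) [heading=0, draw]
  -- iteration 4/4 --
  LT 90: heading 0 -> 90
  RT 180: heading 90 -> 270
  FD 16: (0,3) -> (0,-13) [heading=270, draw]
]
BK 8: (0,-13) -> (0,-5) [heading=270, draw]
FD 17: (0,-5) -> (0,-22) [heading=270, draw]
FD 15: (0,-22) -> (0,-37) [heading=270, draw]
Final: pos=(0,-37), heading=270, 9 segment(s) drawn

Segment endpoints: x in {-16, 0, 0, 0, 0, 0, 0, 0, 3}, y in {-37, -22, -13, -13, -5, -2, -2, 3}
xmin=-16, ymin=-37, xmax=3, ymax=3

Answer: -16 -37 3 3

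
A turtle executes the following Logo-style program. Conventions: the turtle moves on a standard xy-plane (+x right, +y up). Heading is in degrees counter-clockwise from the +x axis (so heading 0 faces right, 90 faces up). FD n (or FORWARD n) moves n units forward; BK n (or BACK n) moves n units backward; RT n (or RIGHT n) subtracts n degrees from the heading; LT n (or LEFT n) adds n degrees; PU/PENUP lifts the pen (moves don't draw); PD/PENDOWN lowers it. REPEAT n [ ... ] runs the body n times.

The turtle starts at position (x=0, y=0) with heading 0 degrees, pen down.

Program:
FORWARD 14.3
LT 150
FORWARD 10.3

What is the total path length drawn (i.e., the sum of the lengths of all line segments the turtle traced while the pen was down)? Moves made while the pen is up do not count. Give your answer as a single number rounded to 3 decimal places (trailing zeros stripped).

Executing turtle program step by step:
Start: pos=(0,0), heading=0, pen down
FD 14.3: (0,0) -> (14.3,0) [heading=0, draw]
LT 150: heading 0 -> 150
FD 10.3: (14.3,0) -> (5.38,5.15) [heading=150, draw]
Final: pos=(5.38,5.15), heading=150, 2 segment(s) drawn

Segment lengths:
  seg 1: (0,0) -> (14.3,0), length = 14.3
  seg 2: (14.3,0) -> (5.38,5.15), length = 10.3
Total = 24.6

Answer: 24.6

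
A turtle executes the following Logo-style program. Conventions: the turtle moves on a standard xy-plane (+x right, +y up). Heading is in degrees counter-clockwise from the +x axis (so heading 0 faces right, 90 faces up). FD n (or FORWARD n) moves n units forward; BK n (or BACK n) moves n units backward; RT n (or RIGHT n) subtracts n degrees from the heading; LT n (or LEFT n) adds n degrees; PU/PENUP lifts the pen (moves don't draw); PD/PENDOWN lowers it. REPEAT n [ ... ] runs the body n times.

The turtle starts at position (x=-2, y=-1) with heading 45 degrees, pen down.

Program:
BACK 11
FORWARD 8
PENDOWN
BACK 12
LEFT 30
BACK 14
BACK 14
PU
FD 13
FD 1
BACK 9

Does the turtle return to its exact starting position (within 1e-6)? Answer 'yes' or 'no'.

Answer: no

Derivation:
Executing turtle program step by step:
Start: pos=(-2,-1), heading=45, pen down
BK 11: (-2,-1) -> (-9.778,-8.778) [heading=45, draw]
FD 8: (-9.778,-8.778) -> (-4.121,-3.121) [heading=45, draw]
PD: pen down
BK 12: (-4.121,-3.121) -> (-12.607,-11.607) [heading=45, draw]
LT 30: heading 45 -> 75
BK 14: (-12.607,-11.607) -> (-16.23,-25.13) [heading=75, draw]
BK 14: (-16.23,-25.13) -> (-19.854,-38.653) [heading=75, draw]
PU: pen up
FD 13: (-19.854,-38.653) -> (-16.489,-26.095) [heading=75, move]
FD 1: (-16.489,-26.095) -> (-16.23,-25.13) [heading=75, move]
BK 9: (-16.23,-25.13) -> (-18.559,-33.823) [heading=75, move]
Final: pos=(-18.559,-33.823), heading=75, 5 segment(s) drawn

Start position: (-2, -1)
Final position: (-18.559, -33.823)
Distance = 36.764; >= 1e-6 -> NOT closed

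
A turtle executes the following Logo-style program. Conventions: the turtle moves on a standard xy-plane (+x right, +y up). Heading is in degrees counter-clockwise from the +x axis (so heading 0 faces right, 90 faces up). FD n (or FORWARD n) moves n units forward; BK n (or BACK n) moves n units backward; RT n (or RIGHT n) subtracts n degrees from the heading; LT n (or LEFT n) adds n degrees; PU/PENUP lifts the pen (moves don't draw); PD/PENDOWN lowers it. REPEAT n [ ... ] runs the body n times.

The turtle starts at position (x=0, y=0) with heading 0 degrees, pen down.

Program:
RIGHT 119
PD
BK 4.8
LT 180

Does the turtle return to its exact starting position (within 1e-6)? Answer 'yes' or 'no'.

Answer: no

Derivation:
Executing turtle program step by step:
Start: pos=(0,0), heading=0, pen down
RT 119: heading 0 -> 241
PD: pen down
BK 4.8: (0,0) -> (2.327,4.198) [heading=241, draw]
LT 180: heading 241 -> 61
Final: pos=(2.327,4.198), heading=61, 1 segment(s) drawn

Start position: (0, 0)
Final position: (2.327, 4.198)
Distance = 4.8; >= 1e-6 -> NOT closed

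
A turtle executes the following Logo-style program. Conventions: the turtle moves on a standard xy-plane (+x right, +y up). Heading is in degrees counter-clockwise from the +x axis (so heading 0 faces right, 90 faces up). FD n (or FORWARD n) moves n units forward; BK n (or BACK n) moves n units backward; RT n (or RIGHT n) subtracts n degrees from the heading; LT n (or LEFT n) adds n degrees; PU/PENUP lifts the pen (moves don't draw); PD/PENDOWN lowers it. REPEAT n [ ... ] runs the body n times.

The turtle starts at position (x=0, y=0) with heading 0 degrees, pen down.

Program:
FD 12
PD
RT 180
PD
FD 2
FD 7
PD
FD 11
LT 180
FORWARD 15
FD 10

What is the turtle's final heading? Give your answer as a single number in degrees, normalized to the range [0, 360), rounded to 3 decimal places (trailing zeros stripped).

Answer: 0

Derivation:
Executing turtle program step by step:
Start: pos=(0,0), heading=0, pen down
FD 12: (0,0) -> (12,0) [heading=0, draw]
PD: pen down
RT 180: heading 0 -> 180
PD: pen down
FD 2: (12,0) -> (10,0) [heading=180, draw]
FD 7: (10,0) -> (3,0) [heading=180, draw]
PD: pen down
FD 11: (3,0) -> (-8,0) [heading=180, draw]
LT 180: heading 180 -> 0
FD 15: (-8,0) -> (7,0) [heading=0, draw]
FD 10: (7,0) -> (17,0) [heading=0, draw]
Final: pos=(17,0), heading=0, 6 segment(s) drawn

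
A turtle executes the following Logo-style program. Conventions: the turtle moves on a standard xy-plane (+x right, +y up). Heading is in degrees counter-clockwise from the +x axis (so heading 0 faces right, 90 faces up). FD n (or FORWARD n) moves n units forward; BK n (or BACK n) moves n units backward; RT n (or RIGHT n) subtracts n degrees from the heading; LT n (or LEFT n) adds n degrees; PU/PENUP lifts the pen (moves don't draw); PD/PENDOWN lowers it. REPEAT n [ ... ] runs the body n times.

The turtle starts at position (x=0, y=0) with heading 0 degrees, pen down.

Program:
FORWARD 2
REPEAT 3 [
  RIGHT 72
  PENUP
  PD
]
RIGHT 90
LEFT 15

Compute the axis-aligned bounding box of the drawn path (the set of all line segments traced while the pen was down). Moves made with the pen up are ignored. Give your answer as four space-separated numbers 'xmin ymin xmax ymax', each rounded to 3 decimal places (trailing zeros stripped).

Answer: 0 0 2 0

Derivation:
Executing turtle program step by step:
Start: pos=(0,0), heading=0, pen down
FD 2: (0,0) -> (2,0) [heading=0, draw]
REPEAT 3 [
  -- iteration 1/3 --
  RT 72: heading 0 -> 288
  PU: pen up
  PD: pen down
  -- iteration 2/3 --
  RT 72: heading 288 -> 216
  PU: pen up
  PD: pen down
  -- iteration 3/3 --
  RT 72: heading 216 -> 144
  PU: pen up
  PD: pen down
]
RT 90: heading 144 -> 54
LT 15: heading 54 -> 69
Final: pos=(2,0), heading=69, 1 segment(s) drawn

Segment endpoints: x in {0, 2}, y in {0}
xmin=0, ymin=0, xmax=2, ymax=0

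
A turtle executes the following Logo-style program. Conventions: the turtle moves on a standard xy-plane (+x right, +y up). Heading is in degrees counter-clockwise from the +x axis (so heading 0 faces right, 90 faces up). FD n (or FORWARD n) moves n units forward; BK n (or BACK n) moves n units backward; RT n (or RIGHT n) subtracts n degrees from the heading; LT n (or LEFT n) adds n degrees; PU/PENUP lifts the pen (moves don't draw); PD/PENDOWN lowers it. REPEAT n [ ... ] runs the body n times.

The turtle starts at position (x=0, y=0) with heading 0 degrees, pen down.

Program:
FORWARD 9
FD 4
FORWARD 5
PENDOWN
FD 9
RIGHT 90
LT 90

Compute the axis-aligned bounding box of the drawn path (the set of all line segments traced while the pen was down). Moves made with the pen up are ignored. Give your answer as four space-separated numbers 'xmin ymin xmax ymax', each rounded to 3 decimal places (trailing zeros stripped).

Answer: 0 0 27 0

Derivation:
Executing turtle program step by step:
Start: pos=(0,0), heading=0, pen down
FD 9: (0,0) -> (9,0) [heading=0, draw]
FD 4: (9,0) -> (13,0) [heading=0, draw]
FD 5: (13,0) -> (18,0) [heading=0, draw]
PD: pen down
FD 9: (18,0) -> (27,0) [heading=0, draw]
RT 90: heading 0 -> 270
LT 90: heading 270 -> 0
Final: pos=(27,0), heading=0, 4 segment(s) drawn

Segment endpoints: x in {0, 9, 13, 18, 27}, y in {0}
xmin=0, ymin=0, xmax=27, ymax=0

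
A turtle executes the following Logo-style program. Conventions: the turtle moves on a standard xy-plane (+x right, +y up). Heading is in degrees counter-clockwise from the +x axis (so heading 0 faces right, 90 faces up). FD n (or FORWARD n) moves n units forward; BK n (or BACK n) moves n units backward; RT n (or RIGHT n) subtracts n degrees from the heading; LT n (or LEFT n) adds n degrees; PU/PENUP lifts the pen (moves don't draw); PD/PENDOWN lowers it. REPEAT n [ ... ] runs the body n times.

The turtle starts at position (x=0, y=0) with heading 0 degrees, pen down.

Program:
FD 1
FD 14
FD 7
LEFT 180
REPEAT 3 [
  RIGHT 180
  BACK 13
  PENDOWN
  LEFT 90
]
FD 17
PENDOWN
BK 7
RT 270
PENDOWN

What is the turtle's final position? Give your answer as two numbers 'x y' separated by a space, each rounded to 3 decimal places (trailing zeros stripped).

Executing turtle program step by step:
Start: pos=(0,0), heading=0, pen down
FD 1: (0,0) -> (1,0) [heading=0, draw]
FD 14: (1,0) -> (15,0) [heading=0, draw]
FD 7: (15,0) -> (22,0) [heading=0, draw]
LT 180: heading 0 -> 180
REPEAT 3 [
  -- iteration 1/3 --
  RT 180: heading 180 -> 0
  BK 13: (22,0) -> (9,0) [heading=0, draw]
  PD: pen down
  LT 90: heading 0 -> 90
  -- iteration 2/3 --
  RT 180: heading 90 -> 270
  BK 13: (9,0) -> (9,13) [heading=270, draw]
  PD: pen down
  LT 90: heading 270 -> 0
  -- iteration 3/3 --
  RT 180: heading 0 -> 180
  BK 13: (9,13) -> (22,13) [heading=180, draw]
  PD: pen down
  LT 90: heading 180 -> 270
]
FD 17: (22,13) -> (22,-4) [heading=270, draw]
PD: pen down
BK 7: (22,-4) -> (22,3) [heading=270, draw]
RT 270: heading 270 -> 0
PD: pen down
Final: pos=(22,3), heading=0, 8 segment(s) drawn

Answer: 22 3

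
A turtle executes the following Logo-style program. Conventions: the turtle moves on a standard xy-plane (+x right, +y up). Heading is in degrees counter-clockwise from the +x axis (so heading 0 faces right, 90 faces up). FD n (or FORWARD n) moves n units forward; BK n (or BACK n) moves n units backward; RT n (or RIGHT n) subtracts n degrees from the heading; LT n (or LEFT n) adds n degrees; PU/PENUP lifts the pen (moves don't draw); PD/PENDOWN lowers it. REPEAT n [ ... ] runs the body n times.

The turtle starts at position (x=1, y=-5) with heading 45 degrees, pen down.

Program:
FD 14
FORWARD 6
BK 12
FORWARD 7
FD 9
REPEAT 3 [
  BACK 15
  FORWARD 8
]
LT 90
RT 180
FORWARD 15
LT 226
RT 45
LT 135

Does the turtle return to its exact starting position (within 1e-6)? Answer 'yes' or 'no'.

Answer: no

Derivation:
Executing turtle program step by step:
Start: pos=(1,-5), heading=45, pen down
FD 14: (1,-5) -> (10.899,4.899) [heading=45, draw]
FD 6: (10.899,4.899) -> (15.142,9.142) [heading=45, draw]
BK 12: (15.142,9.142) -> (6.657,0.657) [heading=45, draw]
FD 7: (6.657,0.657) -> (11.607,5.607) [heading=45, draw]
FD 9: (11.607,5.607) -> (17.971,11.971) [heading=45, draw]
REPEAT 3 [
  -- iteration 1/3 --
  BK 15: (17.971,11.971) -> (7.364,1.364) [heading=45, draw]
  FD 8: (7.364,1.364) -> (13.021,7.021) [heading=45, draw]
  -- iteration 2/3 --
  BK 15: (13.021,7.021) -> (2.414,-3.586) [heading=45, draw]
  FD 8: (2.414,-3.586) -> (8.071,2.071) [heading=45, draw]
  -- iteration 3/3 --
  BK 15: (8.071,2.071) -> (-2.536,-8.536) [heading=45, draw]
  FD 8: (-2.536,-8.536) -> (3.121,-2.879) [heading=45, draw]
]
LT 90: heading 45 -> 135
RT 180: heading 135 -> 315
FD 15: (3.121,-2.879) -> (13.728,-13.485) [heading=315, draw]
LT 226: heading 315 -> 181
RT 45: heading 181 -> 136
LT 135: heading 136 -> 271
Final: pos=(13.728,-13.485), heading=271, 12 segment(s) drawn

Start position: (1, -5)
Final position: (13.728, -13.485)
Distance = 15.297; >= 1e-6 -> NOT closed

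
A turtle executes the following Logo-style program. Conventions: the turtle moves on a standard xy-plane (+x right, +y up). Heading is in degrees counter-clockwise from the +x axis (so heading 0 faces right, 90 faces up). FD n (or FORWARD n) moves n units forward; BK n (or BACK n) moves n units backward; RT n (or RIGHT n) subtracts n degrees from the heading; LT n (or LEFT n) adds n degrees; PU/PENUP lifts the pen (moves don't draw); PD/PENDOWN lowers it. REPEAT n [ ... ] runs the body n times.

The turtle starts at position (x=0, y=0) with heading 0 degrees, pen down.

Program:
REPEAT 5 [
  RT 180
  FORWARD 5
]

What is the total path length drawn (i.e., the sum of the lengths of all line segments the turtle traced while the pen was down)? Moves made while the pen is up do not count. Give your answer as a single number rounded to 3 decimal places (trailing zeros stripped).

Executing turtle program step by step:
Start: pos=(0,0), heading=0, pen down
REPEAT 5 [
  -- iteration 1/5 --
  RT 180: heading 0 -> 180
  FD 5: (0,0) -> (-5,0) [heading=180, draw]
  -- iteration 2/5 --
  RT 180: heading 180 -> 0
  FD 5: (-5,0) -> (0,0) [heading=0, draw]
  -- iteration 3/5 --
  RT 180: heading 0 -> 180
  FD 5: (0,0) -> (-5,0) [heading=180, draw]
  -- iteration 4/5 --
  RT 180: heading 180 -> 0
  FD 5: (-5,0) -> (0,0) [heading=0, draw]
  -- iteration 5/5 --
  RT 180: heading 0 -> 180
  FD 5: (0,0) -> (-5,0) [heading=180, draw]
]
Final: pos=(-5,0), heading=180, 5 segment(s) drawn

Segment lengths:
  seg 1: (0,0) -> (-5,0), length = 5
  seg 2: (-5,0) -> (0,0), length = 5
  seg 3: (0,0) -> (-5,0), length = 5
  seg 4: (-5,0) -> (0,0), length = 5
  seg 5: (0,0) -> (-5,0), length = 5
Total = 25

Answer: 25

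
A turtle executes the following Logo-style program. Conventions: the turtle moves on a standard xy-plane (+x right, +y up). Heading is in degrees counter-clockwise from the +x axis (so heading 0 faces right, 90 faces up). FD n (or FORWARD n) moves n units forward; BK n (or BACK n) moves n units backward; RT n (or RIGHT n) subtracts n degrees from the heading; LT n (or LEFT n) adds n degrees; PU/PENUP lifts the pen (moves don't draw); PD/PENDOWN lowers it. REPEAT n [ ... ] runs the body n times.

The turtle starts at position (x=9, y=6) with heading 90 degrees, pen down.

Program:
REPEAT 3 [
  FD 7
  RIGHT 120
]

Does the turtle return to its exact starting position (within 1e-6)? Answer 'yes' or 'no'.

Executing turtle program step by step:
Start: pos=(9,6), heading=90, pen down
REPEAT 3 [
  -- iteration 1/3 --
  FD 7: (9,6) -> (9,13) [heading=90, draw]
  RT 120: heading 90 -> 330
  -- iteration 2/3 --
  FD 7: (9,13) -> (15.062,9.5) [heading=330, draw]
  RT 120: heading 330 -> 210
  -- iteration 3/3 --
  FD 7: (15.062,9.5) -> (9,6) [heading=210, draw]
  RT 120: heading 210 -> 90
]
Final: pos=(9,6), heading=90, 3 segment(s) drawn

Start position: (9, 6)
Final position: (9, 6)
Distance = 0; < 1e-6 -> CLOSED

Answer: yes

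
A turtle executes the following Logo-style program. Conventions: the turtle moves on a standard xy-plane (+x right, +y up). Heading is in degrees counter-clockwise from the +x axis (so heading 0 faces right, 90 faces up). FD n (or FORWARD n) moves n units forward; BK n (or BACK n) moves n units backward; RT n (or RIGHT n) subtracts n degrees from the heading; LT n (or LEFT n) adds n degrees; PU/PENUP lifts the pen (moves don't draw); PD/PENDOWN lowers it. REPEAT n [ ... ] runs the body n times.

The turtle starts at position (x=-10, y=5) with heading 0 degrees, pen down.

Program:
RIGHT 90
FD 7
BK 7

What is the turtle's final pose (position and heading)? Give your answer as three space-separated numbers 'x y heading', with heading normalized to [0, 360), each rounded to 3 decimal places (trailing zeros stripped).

Executing turtle program step by step:
Start: pos=(-10,5), heading=0, pen down
RT 90: heading 0 -> 270
FD 7: (-10,5) -> (-10,-2) [heading=270, draw]
BK 7: (-10,-2) -> (-10,5) [heading=270, draw]
Final: pos=(-10,5), heading=270, 2 segment(s) drawn

Answer: -10 5 270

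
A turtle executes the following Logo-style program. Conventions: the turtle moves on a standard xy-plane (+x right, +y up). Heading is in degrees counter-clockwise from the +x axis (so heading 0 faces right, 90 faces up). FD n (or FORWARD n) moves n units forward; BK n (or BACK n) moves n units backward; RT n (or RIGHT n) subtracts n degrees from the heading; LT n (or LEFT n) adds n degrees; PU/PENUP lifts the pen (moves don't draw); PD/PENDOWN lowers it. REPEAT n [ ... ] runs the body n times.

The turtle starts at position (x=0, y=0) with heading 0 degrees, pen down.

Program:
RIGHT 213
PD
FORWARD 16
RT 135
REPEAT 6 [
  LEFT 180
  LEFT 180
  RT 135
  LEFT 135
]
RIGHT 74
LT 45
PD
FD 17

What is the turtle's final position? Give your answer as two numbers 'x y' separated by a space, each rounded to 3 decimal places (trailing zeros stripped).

Executing turtle program step by step:
Start: pos=(0,0), heading=0, pen down
RT 213: heading 0 -> 147
PD: pen down
FD 16: (0,0) -> (-13.419,8.714) [heading=147, draw]
RT 135: heading 147 -> 12
REPEAT 6 [
  -- iteration 1/6 --
  LT 180: heading 12 -> 192
  LT 180: heading 192 -> 12
  RT 135: heading 12 -> 237
  LT 135: heading 237 -> 12
  -- iteration 2/6 --
  LT 180: heading 12 -> 192
  LT 180: heading 192 -> 12
  RT 135: heading 12 -> 237
  LT 135: heading 237 -> 12
  -- iteration 3/6 --
  LT 180: heading 12 -> 192
  LT 180: heading 192 -> 12
  RT 135: heading 12 -> 237
  LT 135: heading 237 -> 12
  -- iteration 4/6 --
  LT 180: heading 12 -> 192
  LT 180: heading 192 -> 12
  RT 135: heading 12 -> 237
  LT 135: heading 237 -> 12
  -- iteration 5/6 --
  LT 180: heading 12 -> 192
  LT 180: heading 192 -> 12
  RT 135: heading 12 -> 237
  LT 135: heading 237 -> 12
  -- iteration 6/6 --
  LT 180: heading 12 -> 192
  LT 180: heading 192 -> 12
  RT 135: heading 12 -> 237
  LT 135: heading 237 -> 12
]
RT 74: heading 12 -> 298
LT 45: heading 298 -> 343
PD: pen down
FD 17: (-13.419,8.714) -> (2.838,3.744) [heading=343, draw]
Final: pos=(2.838,3.744), heading=343, 2 segment(s) drawn

Answer: 2.838 3.744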